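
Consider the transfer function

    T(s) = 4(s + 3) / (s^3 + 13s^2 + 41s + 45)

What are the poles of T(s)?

The poles are the roots of the denominator s^3 + 13s^2 + 41s + 45 = 0.
Trying s = -9: the polynomial evaluates to 0, so (s + 9) is a factor.
Dividing out leaves s^2 + 4s + 5 = 0.
The quadratic formula then gives s = -2 ± 1j.

s = -2 ± j, -9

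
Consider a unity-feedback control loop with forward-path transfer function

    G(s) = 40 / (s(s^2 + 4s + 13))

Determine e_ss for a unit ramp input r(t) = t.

e_ss = 0.3250

G(s) has one pole at the origin.
This is a Type 1 system. Kv = lim_{s→0} s·G(s) = 40/13.
e_ss = 1/Kv = 1/(40/13) = 13/40 ≈ 0.3250.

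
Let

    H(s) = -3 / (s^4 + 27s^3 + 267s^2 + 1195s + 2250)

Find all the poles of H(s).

The poles are the roots of the denominator s^4 + 27s^3 + 267s^2 + 1195s + 2250 = 0.
Trying s = -10: the polynomial evaluates to 0, so (s + 10) is a factor.
Dividing out leaves s^3 + 17s^2 + 97s + 225 = 0.
This factors further as (s^2 + 8s + 25)(s + 9) = 0.

s = -4 + 3j, -4 - 3j, -10, -9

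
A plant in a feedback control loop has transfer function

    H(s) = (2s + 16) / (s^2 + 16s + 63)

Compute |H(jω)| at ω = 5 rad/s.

Substitute s = j5: numerator = 16 + j10, denominator = 38 + j80.
|H(j5)| = |16 + j10| / |38 + j80| = 18.868 / 88.566 ≈ 0.2130.

|H(j5)| ≈ 0.2130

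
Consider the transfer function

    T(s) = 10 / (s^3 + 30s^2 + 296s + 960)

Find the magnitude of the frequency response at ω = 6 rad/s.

|T(j6)| ≈ 0.006391

Substitute s = j6: numerator = 10, denominator = -120 + j1560.
|T(j6)| = |10| / |-120 + j1560| = 10 / 1564.6 ≈ 0.006391.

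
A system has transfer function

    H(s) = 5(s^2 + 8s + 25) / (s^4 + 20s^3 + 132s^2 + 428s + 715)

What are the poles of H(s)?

The poles are the roots of the denominator s^4 + 20s^3 + 132s^2 + 428s + 715 = 0.
Trying s = -11: the polynomial evaluates to 0, so (s + 11) is a factor.
Dividing out leaves s^3 + 9s^2 + 33s + 65 = 0.
This factors further as (s^2 + 4s + 13)(s + 5) = 0.

s = -2 + 3j, -2 - 3j, -11, -5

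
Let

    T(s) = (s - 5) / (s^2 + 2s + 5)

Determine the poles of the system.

s = -1 + 2j, -1 - 2j

The poles are the roots of the denominator s^2 + 2s + 5 = 0.
Using the quadratic formula: s = (-2 ± √(-16))/2 = -1 ± 2j.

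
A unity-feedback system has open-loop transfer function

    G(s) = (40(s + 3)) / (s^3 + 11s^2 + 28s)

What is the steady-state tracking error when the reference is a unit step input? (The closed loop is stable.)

G(s) has one pole at the origin.
This is a Type 1 system; for a step input the steady-state error is zero.

e_ss = 0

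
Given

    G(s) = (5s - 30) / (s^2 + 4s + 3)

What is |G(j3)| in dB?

Substitute s = j3: numerator = -30 + j15, denominator = -6 + j12.
|G(j3)| = |-30 + j15| / |-6 + j12| = 33.541 / 13.416 = 2.500.
In decibels: 20·log₁₀(2.500) ≈ 7.96 dB.

|G(j3)|_dB ≈ 7.96 dB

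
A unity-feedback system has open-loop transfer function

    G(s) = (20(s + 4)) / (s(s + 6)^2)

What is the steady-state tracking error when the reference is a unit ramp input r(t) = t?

e_ss = 0.4500

G(s) has one pole at the origin.
This is a Type 1 system. Kv = lim_{s→0} s·G(s) = 80/36 = 20/9.
e_ss = 1/Kv = 1/(20/9) = 9/20 ≈ 0.4500.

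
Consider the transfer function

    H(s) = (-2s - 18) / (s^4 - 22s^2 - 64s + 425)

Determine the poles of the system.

The poles are the roots of the denominator s^4 - 22s^2 - 64s + 425 = 0.
No real roots exist; factor into two real quadratics: (s^2 - 8s + 17)(s^2 + 8s + 25) = 0.
Each quadratic gives a conjugate pair via the quadratic formula.

s = 4 + j, 4 - j, -4 + 3j, -4 - 3j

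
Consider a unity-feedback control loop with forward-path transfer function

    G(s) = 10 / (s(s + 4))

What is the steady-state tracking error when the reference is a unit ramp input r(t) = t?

e_ss = 0.4000

G(s) has one pole at the origin.
This is a Type 1 system. Kv = lim_{s→0} s·G(s) = 10/4 = 5/2.
e_ss = 1/Kv = 1/(5/2) = 2/5 ≈ 0.4000.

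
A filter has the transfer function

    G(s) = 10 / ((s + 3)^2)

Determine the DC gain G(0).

G(0) = 10/9 ≈ 1.111

At s = 0 each factor (s + a) contributes a and each (s^2 + bs + c) contributes c.
G(0) = 10·1 / ((3) · (3)) = 10/9 = 10/9.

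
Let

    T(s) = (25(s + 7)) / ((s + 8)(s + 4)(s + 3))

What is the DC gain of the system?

At s = 0 each factor (s + a) contributes a and each (s^2 + bs + c) contributes c.
T(0) = 25·(7) / ((8) · (4) · (3)) = 175/96 = 175/96.

T(0) = 175/96 ≈ 1.823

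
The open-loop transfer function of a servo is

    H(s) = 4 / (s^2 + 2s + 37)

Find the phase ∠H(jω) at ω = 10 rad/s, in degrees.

∠H(j10) ≈ -162.4°

At s = j10: numerator = 4, denominator = -63 + j20.
∠H = ∠num − ∠den = 0° − (162.39°) = -162.4°.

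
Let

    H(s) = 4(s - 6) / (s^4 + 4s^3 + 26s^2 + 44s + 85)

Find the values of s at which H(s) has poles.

s = -1 + 4j, -1 - 4j, -1 + 2j, -1 - 2j

The poles are the roots of the denominator s^4 + 4s^3 + 26s^2 + 44s + 85 = 0.
No real roots exist; factor into two real quadratics: (s^2 + 2s + 17)(s^2 + 2s + 5) = 0.
Each quadratic gives a conjugate pair via the quadratic formula.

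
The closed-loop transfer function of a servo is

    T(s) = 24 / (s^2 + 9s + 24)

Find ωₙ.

ωₙ ≈ 4.899 rad/s

Compare the denominator to the standard form s^2 + 2ζωₙs + ωₙ².
ωₙ² = 24, so ωₙ = √24 ≈ 4.899 rad/s.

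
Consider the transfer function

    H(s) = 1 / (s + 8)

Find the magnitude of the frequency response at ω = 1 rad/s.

|H(j1)| ≈ 0.1240

Substitute s = j1: numerator = 1, denominator = 8 + j1.
|H(j1)| = |1| / |8 + j1| = 1 / 8.0623 ≈ 0.1240.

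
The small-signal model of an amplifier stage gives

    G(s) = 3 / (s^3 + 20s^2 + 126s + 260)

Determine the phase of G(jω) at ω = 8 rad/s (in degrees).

∠G(j8) ≈ -154.1°

At s = j8: numerator = 3, denominator = -1020 + j496.
∠G = ∠num − ∠den = 0° − (154.07°) = -154.1°.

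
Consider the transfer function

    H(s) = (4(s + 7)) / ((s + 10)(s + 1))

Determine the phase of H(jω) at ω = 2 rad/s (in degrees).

At s = j2: numerator = 28 + j8, denominator = 6 + j22.
∠H = ∠num − ∠den = 15.945° − (74.745°) = -58.80°.

∠H(j2) ≈ -58.80°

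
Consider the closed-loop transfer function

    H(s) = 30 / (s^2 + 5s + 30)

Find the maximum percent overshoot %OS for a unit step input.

%OS ≈ 20.0%

Comparing s^2 + 5s + 30 to s^2 + 2ζωₙs + ωₙ²: ωₙ = √30 ≈ 5.477 rad/s and ζ = 5/(2·√30) ≈ 0.4564.
%OS = 100·exp(−πζ/√(1−ζ²)) = 100·exp(−π·0.4564/√(1−0.4564²)) ≈ 20.0%.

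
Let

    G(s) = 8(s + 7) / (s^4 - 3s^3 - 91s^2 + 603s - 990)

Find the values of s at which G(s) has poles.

s = 5, 6, -11, 3

The poles are the roots of the denominator s^4 - 3s^3 - 91s^2 + 603s - 990 = 0.
Trying s = 5: the polynomial evaluates to 0, so (s - 5) is a factor.
Dividing out leaves s^3 + 2s^2 - 81s + 198 = 0.
This factors further as (s - 6)(s + 11)(s - 3) = 0.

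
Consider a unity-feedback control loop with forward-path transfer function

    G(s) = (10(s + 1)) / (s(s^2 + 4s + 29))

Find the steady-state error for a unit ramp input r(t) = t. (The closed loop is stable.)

G(s) has one pole at the origin.
This is a Type 1 system. Kv = lim_{s→0} s·G(s) = 10/29.
e_ss = 1/Kv = 1/(10/29) = 29/10 ≈ 2.900.

e_ss = 2.900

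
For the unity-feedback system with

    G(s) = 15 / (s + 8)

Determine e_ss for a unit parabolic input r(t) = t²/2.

G(s) has no poles at the origin.
This is a Type 0 system; Ka = lim_{s→0} s^2·G(s) = 0, so the steady-state error for a parabola input is infinite.

e_ss = ∞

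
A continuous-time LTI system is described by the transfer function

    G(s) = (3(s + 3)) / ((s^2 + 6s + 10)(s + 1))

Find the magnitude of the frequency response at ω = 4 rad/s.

|G(j4)| ≈ 0.1471

Substitute s = j4: numerator = 9 + j12, denominator = -102.
|G(j4)| = |9 + j12| / |-102| = 15 / 102 ≈ 0.1471.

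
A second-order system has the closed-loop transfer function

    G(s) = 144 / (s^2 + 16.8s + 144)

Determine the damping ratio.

Compare the denominator to the standard form s^2 + 2ζωₙs + ωₙ².
ωₙ² = 144, so ωₙ = 12 rad/s.
2ζωₙ = 16.8, so ζ = 16.8/(2·12) = 0.7.
With ζ = 0.7 the response is underdamped.

ζ = 0.7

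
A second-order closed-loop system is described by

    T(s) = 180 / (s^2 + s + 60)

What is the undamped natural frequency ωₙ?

Compare the denominator to the standard form s^2 + 2ζωₙs + ωₙ².
ωₙ² = 60, so ωₙ = √60 ≈ 7.746 rad/s.

ωₙ ≈ 7.746 rad/s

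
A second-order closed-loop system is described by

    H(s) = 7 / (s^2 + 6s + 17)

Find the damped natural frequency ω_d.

ω_d ≈ 2.828 rad/s

Comparing s^2 + 6s + 17 to s^2 + 2ζωₙs + ωₙ²: ωₙ = √17 ≈ 4.123 rad/s and ζ = 6/(2·√17) ≈ 0.7276.
ζωₙ = 6/2 = 3, so ω_d = ωₙ√(1−ζ²) = √(ωₙ² − (ζωₙ)²) = √(17 − 3²) = √8 ≈ 2.828 rad/s.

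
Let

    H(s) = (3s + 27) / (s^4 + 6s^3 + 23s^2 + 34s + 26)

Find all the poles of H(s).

s = -1 ± j, -2 ± 3j

The poles are the roots of the denominator s^4 + 6s^3 + 23s^2 + 34s + 26 = 0.
No real roots exist; factor into two real quadratics: (s^2 + 2s + 2)(s^2 + 4s + 13) = 0.
Each quadratic gives a conjugate pair via the quadratic formula.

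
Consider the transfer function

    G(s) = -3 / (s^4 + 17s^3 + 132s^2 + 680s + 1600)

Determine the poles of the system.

The poles are the roots of the denominator s^4 + 17s^3 + 132s^2 + 680s + 1600 = 0.
Trying s = -5: the polynomial evaluates to 0, so (s + 5) is a factor.
Dividing out leaves s^3 + 12s^2 + 72s + 320 = 0.
This factors further as (s^2 + 4s + 40)(s + 8) = 0.

s = -2 ± 6j, -5, -8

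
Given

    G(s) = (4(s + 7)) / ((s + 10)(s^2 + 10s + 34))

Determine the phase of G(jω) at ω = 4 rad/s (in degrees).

At s = j4: numerator = 28 + j16, denominator = 20 + j472.
∠G = ∠num − ∠den = 29.745° − (87.574°) = -57.83°.

∠G(j4) ≈ -57.83°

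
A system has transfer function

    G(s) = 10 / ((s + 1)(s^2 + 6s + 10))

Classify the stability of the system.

The poles can be read from the denominator factors: s = -1, -3 ± j.
Since all poles lie strictly in the left half-plane, the system is stable.

stable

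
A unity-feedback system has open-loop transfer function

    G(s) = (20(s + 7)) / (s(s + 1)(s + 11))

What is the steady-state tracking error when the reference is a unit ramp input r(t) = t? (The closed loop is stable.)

e_ss = 0.07857

G(s) has one pole at the origin.
This is a Type 1 system. Kv = lim_{s→0} s·G(s) = 140/11.
e_ss = 1/Kv = 1/(140/11) = 11/140 ≈ 0.07857.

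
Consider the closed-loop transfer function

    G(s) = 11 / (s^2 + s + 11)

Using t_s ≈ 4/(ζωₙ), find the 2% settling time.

t_s ≈ 8 s

Comparing s^2 + s + 11 to s^2 + 2ζωₙs + ωₙ²: ωₙ = √11 ≈ 3.317 rad/s and ζ = 1/(2·√11) ≈ 0.1508.
ζωₙ = 1/2 = 0.5, so t_s ≈ 4/(ζωₙ) = 4/0.5 = 8 s.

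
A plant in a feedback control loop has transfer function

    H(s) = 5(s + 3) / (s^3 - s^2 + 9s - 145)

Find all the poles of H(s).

s = -2 ± 5j, 5

The poles are the roots of the denominator s^3 - s^2 + 9s - 145 = 0.
Trying s = 5: the polynomial evaluates to 0, so (s - 5) is a factor.
Dividing out leaves s^2 + 4s + 29 = 0.
The quadratic formula then gives s = -2 ± 5j.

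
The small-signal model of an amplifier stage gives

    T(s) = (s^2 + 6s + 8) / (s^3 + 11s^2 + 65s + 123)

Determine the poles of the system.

The poles are the roots of the denominator s^3 + 11s^2 + 65s + 123 = 0.
Trying s = -3: the polynomial evaluates to 0, so (s + 3) is a factor.
Dividing out leaves s^2 + 8s + 41 = 0.
The quadratic formula then gives s = -4 ± 5j.

s = -4 + 5j, -4 - 5j, -3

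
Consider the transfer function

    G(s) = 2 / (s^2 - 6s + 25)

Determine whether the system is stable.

unstable

The poles can be read from the denominator factors: s = 3 ± 4j.
Since the pole(s) at s = 3 + 4j, 3 - 4j lie in the right half-plane, the system is unstable.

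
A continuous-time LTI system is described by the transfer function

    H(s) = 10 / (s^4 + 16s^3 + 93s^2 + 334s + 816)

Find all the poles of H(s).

The poles are the roots of the denominator s^4 + 16s^3 + 93s^2 + 334s + 816 = 0.
Trying s = -6: the polynomial evaluates to 0, so (s + 6) is a factor.
Dividing out leaves s^3 + 10s^2 + 33s + 136 = 0.
This factors further as (s^2 + 2s + 17)(s + 8) = 0.

s = -1 ± 4j, -6, -8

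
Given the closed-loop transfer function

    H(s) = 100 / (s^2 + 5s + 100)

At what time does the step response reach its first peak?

t_p ≈ 0.3245 s

Comparing s^2 + 5s + 100 to s^2 + 2ζωₙs + ωₙ²: ωₙ = 10 rad/s and ζ = 5/(2·10) = 0.25.
ζωₙ = 5/2 = 2.5, so ω_d = ωₙ√(1−ζ²) = √(ωₙ² − (ζωₙ)²) = √(100 − 2.5²) = √93.75 ≈ 9.682 rad/s.
t_p = π/ω_d = π/9.682 ≈ 0.3245 s.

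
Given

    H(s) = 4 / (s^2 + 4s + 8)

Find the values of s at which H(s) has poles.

The poles are the roots of the denominator s^2 + 4s + 8 = 0.
Using the quadratic formula: s = (-4 ± √(-16))/2 = -2 ± 2j.

s = -2 ± 2j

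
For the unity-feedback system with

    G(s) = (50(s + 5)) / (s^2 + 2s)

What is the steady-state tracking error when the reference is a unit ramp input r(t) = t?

G(s) has one pole at the origin.
This is a Type 1 system. Kv = lim_{s→0} s·G(s) = 250/2 = 125.
e_ss = 1/Kv = 1/(125) = 1/125 ≈ 0.008000.

e_ss = 0.008000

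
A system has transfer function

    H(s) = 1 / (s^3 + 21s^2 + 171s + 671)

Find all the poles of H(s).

s = -11, -5 + 6j, -5 - 6j

The poles are the roots of the denominator s^3 + 21s^2 + 171s + 671 = 0.
Trying s = -11: the polynomial evaluates to 0, so (s + 11) is a factor.
Dividing out leaves s^2 + 10s + 61 = 0.
The quadratic formula then gives s = -5 ± 6j.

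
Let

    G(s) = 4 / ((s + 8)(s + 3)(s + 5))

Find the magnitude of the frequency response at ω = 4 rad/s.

|G(j4)| ≈ 0.01397

Substitute s = j4: numerator = 4, denominator = -136 + j252.
|G(j4)| = |4| / |-136 + j252| = 4 / 286.36 ≈ 0.01397.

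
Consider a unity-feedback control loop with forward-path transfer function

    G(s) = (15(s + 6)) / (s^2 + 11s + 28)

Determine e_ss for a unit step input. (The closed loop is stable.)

e_ss = 0.2373

G(s) has no poles at the origin.
This is a Type 0 system. Kp = lim_{s→0} G(s) = 90/28 = 45/14.
e_ss = 1/(1 + Kp) = 1/(1 + 45/14) = 14/59 ≈ 0.2373.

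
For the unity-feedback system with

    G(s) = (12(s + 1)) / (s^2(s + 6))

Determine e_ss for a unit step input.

e_ss = 0

G(s) has 2 poles at the origin.
This is a Type 2 system; for a step input the steady-state error is zero.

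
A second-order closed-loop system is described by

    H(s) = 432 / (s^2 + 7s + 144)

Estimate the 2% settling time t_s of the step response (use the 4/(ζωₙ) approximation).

Comparing s^2 + 7s + 144 to s^2 + 2ζωₙs + ωₙ²: ωₙ = 12 rad/s and ζ = 7/(2·12) ≈ 0.2917.
ζωₙ = 7/2 = 3.5, so t_s ≈ 4/(ζωₙ) = 4/3.5 ≈ 1.143 s.

t_s ≈ 1.143 s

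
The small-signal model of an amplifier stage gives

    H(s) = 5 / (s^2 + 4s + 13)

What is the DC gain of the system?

H(0) = 5/13 ≈ 0.3846

Set s = 0: H(0) = (5) / (13) = 5/13.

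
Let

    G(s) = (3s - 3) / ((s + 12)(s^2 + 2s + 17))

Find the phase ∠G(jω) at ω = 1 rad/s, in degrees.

At s = j1: numerator = -3 + j3, denominator = 190 + j40.
∠G = ∠num − ∠den = 135° − (11.889°) = 123.1°.

∠G(j1) ≈ 123.1°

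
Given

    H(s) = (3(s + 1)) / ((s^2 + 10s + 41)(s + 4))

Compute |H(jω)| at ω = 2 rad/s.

|H(j2)| ≈ 0.03566

Substitute s = j2: numerator = 3 + j6, denominator = 108 + j154.
|H(j2)| = |3 + j6| / |108 + j154| = 6.7082 / 188.10 ≈ 0.03566.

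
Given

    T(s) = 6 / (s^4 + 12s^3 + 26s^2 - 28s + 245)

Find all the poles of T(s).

The poles are the roots of the denominator s^4 + 12s^3 + 26s^2 - 28s + 245 = 0.
Trying s = -7: the polynomial evaluates to 0, so (s + 7) is a factor.
Dividing out leaves s^3 + 5s^2 - 9s + 35 = 0.
This factors further as (s^2 - 2s + 5)(s + 7) = 0.

s = -7, 1 ± 2j, -7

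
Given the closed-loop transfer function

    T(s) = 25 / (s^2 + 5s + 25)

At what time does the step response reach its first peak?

t_p ≈ 0.7255 s

Comparing s^2 + 5s + 25 to s^2 + 2ζωₙs + ωₙ²: ωₙ = 5 rad/s and ζ = 5/(2·5) = 0.5.
ζωₙ = 5/2 = 2.5, so ω_d = ωₙ√(1−ζ²) = √(ωₙ² − (ζωₙ)²) = √(25 − 2.5²) = √18.75 ≈ 4.330 rad/s.
t_p = π/ω_d = π/4.330 ≈ 0.7255 s.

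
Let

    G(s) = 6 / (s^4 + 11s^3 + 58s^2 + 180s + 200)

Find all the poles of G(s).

The poles are the roots of the denominator s^4 + 11s^3 + 58s^2 + 180s + 200 = 0.
Trying s = -2: the polynomial evaluates to 0, so (s + 2) is a factor.
Dividing out leaves s^3 + 9s^2 + 40s + 100 = 0.
This factors further as (s^2 + 4s + 20)(s + 5) = 0.

s = -2 ± 4j, -2, -5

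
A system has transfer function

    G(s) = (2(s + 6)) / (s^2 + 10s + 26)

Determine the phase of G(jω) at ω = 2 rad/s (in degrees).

At s = j2: numerator = 12 + j4, denominator = 22 + j20.
∠G = ∠num − ∠den = 18.435° − (42.274°) = -23.84°.

∠G(j2) ≈ -23.84°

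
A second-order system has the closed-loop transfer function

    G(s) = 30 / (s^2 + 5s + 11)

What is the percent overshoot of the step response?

%OS ≈ 2.72%

Comparing s^2 + 5s + 11 to s^2 + 2ζωₙs + ωₙ²: ωₙ = √11 ≈ 3.317 rad/s and ζ = 5/(2·√11) ≈ 0.7538.
%OS = 100·exp(−πζ/√(1−ζ²)) = 100·exp(−π·0.7538/√(1−0.7538²)) ≈ 2.72%.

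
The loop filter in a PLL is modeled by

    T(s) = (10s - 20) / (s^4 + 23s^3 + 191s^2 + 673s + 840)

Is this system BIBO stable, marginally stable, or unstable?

stable

The denominator s^4 + 23s^3 + 191s^2 + 673s + 840 factors as (s + 3)(s + 5)(s + 8)(s + 7), giving poles at s = -3, -5, -8, -7.
Since all poles lie strictly in the left half-plane, the system is stable.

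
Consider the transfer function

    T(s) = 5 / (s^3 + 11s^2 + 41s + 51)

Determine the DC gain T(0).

T(0) = 5/51 ≈ 0.09804

Set s = 0: T(0) = (5) / (51) = 5/51.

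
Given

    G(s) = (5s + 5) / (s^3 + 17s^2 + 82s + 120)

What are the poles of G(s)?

s = -3, -10, -4

The poles are the roots of the denominator s^3 + 17s^2 + 82s + 120 = 0.
Trying s = -3: the polynomial evaluates to 0, so (s + 3) is a factor.
Dividing out leaves s^2 + 14s + 40 = 0.
Factoring the quadratic: (s + 10)(s + 4) = 0.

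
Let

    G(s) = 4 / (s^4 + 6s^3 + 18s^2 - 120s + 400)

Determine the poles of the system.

The poles are the roots of the denominator s^4 + 6s^3 + 18s^2 - 120s + 400 = 0.
No real roots exist; factor into two real quadratics: (s^2 + 10s + 50)(s^2 - 4s + 8) = 0.
Each quadratic gives a conjugate pair via the quadratic formula.

s = -5 ± 5j, 2 ± 2j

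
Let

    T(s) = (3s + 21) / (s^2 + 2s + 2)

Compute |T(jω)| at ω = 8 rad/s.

Substitute s = j8: numerator = 21 + j24, denominator = -62 + j16.
|T(j8)| = |21 + j24| / |-62 + j16| = 31.890 / 64.031 ≈ 0.4980.

|T(j8)| ≈ 0.4980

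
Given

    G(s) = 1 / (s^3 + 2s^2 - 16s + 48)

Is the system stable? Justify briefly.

The denominator s^3 + 2s^2 - 16s + 48 factors as (s^2 - 4s + 8)(s + 6), giving poles at s = 2 ± 2j, -6.
Since the pole(s) at s = 2 + 2j, 2 - 2j lie in the right half-plane, the system is unstable.

unstable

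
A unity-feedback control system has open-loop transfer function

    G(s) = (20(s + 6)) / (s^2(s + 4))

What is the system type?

Type 2

The denominator has 2 factors of s at the origin (free integrators), so this is a Type 2 system.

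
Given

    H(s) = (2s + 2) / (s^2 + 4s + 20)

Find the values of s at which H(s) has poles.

The poles are the roots of the denominator s^2 + 4s + 20 = 0.
Using the quadratic formula: s = (-4 ± √(-64))/2 = -2 ± 4j.

s = -2 ± 4j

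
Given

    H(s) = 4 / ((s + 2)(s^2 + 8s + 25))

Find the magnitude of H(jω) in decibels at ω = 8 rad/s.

Substitute s = j8: numerator = 4, denominator = -590 - j184.
|H(j8)| = |4| / |-590 - j184| = 4 / 618.03 ≈ 0.006472.
In decibels: 20·log₁₀(0.006472) ≈ -43.8 dB.

|H(j8)|_dB ≈ -43.8 dB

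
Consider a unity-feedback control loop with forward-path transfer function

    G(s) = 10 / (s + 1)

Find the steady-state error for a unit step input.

G(s) has no poles at the origin.
This is a Type 0 system. Kp = lim_{s→0} G(s) = 10/1.
e_ss = 1/(1 + Kp) = 1/(1 + 10) = 1/11 ≈ 0.09091.

e_ss = 0.09091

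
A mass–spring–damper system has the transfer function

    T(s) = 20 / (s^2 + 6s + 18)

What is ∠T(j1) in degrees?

At s = j1: numerator = 20, denominator = 17 + j6.
∠T = ∠num − ∠den = 0° − (19.440°) = -19.44°.

∠T(j1) ≈ -19.44°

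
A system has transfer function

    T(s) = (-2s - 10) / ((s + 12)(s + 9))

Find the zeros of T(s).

s = -5

Set the numerator to zero: -2s - 10 = 0, i.e. -2·(s + 5) = 0.
So s = -5.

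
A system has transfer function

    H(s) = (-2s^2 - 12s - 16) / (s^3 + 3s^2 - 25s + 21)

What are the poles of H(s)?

The poles are the roots of the denominator s^3 + 3s^2 - 25s + 21 = 0.
Trying s = -7: the polynomial evaluates to 0, so (s + 7) is a factor.
Dividing out leaves s^2 - 4s + 3 = 0.
Factoring the quadratic: (s - 1)(s - 3) = 0.

s = -7, 1, 3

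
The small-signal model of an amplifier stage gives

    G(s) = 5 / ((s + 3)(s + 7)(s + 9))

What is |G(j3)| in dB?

Substitute s = j3: numerator = 5, denominator = 18 + j306.
|G(j3)| = |5| / |18 + j306| = 5 / 306.53 ≈ 0.01631.
In decibels: 20·log₁₀(0.01631) ≈ -35.8 dB.

|G(j3)|_dB ≈ -35.8 dB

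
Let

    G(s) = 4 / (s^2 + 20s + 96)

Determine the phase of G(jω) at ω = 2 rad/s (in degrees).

At s = j2: numerator = 4, denominator = 92 + j40.
∠G = ∠num − ∠den = 0° − (23.499°) = -23.50°.

∠G(j2) ≈ -23.50°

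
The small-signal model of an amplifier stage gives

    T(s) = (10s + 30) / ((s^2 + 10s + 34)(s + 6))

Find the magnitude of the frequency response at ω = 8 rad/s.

Substitute s = j8: numerator = 30 + j80, denominator = -820 + j240.
|T(j8)| = |30 + j80| / |-820 + j240| = 85.440 / 854.40 = 0.1000.

|T(j8)| = 0.1000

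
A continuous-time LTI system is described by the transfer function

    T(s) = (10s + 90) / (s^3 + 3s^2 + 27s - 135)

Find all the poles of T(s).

The poles are the roots of the denominator s^3 + 3s^2 + 27s - 135 = 0.
Trying s = 3: the polynomial evaluates to 0, so (s - 3) is a factor.
Dividing out leaves s^2 + 6s + 45 = 0.
The quadratic formula then gives s = -3 ± 6j.

s = -3 ± 6j, 3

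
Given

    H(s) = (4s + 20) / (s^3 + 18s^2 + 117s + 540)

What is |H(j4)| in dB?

Substitute s = j4: numerator = 20 + j16, denominator = 252 + j404.
|H(j4)| = |20 + j16| / |252 + j404| = 25.612 / 476.15 ≈ 0.05379.
In decibels: 20·log₁₀(0.05379) ≈ -25.4 dB.

|H(j4)|_dB ≈ -25.4 dB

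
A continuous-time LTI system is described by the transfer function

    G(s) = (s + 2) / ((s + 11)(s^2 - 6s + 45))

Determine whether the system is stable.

The poles can be read from the denominator factors: s = -11, 3 ± 6j.
Since the pole(s) at s = 3 ± 6j lie in the right half-plane, the system is unstable.

unstable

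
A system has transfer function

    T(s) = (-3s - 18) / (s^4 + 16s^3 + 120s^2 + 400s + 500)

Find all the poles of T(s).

s = -5 + 5j, -5 - 5j, -3 + j, -3 - j

The poles are the roots of the denominator s^4 + 16s^3 + 120s^2 + 400s + 500 = 0.
No real roots exist; factor into two real quadratics: (s^2 + 10s + 50)(s^2 + 6s + 10) = 0.
Each quadratic gives a conjugate pair via the quadratic formula.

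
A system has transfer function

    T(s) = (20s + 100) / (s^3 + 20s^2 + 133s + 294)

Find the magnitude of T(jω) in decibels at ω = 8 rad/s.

|T(j8)|_dB ≈ -15.5 dB

Substitute s = j8: numerator = 100 + j160, denominator = -986 + j552.
|T(j8)| = |100 + j160| / |-986 + j552| = 188.68 / 1130 ≈ 0.1670.
In decibels: 20·log₁₀(0.1670) ≈ -15.5 dB.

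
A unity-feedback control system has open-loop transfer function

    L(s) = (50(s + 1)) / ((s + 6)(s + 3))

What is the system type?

Type 0

The denominator has no factor of s at the origin — no free integrator — so this is a Type 0 system.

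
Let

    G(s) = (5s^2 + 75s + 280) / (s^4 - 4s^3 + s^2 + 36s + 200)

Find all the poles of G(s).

s = 4 + 3j, 4 - 3j, -2 + 2j, -2 - 2j

The poles are the roots of the denominator s^4 - 4s^3 + s^2 + 36s + 200 = 0.
No real roots exist; factor into two real quadratics: (s^2 - 8s + 25)(s^2 + 4s + 8) = 0.
Each quadratic gives a conjugate pair via the quadratic formula.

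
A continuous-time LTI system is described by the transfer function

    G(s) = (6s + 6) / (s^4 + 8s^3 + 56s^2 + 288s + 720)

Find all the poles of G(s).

s = ±6j, -4 ± 2j

The poles are the roots of the denominator s^4 + 8s^3 + 56s^2 + 288s + 720 = 0.
No real roots exist; factor into two real quadratics: (s^2 + 36)(s^2 + 8s + 20) = 0.
Each quadratic gives a conjugate pair via the quadratic formula.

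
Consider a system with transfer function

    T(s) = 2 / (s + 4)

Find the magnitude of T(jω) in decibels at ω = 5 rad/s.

Substitute s = j5: numerator = 2, denominator = 4 + j5.
|T(j5)| = |2| / |4 + j5| = 2 / 6.4031 ≈ 0.3123.
In decibels: 20·log₁₀(0.3123) ≈ -10.1 dB.

|T(j5)|_dB ≈ -10.1 dB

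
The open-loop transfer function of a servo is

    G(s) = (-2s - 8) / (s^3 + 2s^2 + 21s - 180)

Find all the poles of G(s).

The poles are the roots of the denominator s^3 + 2s^2 + 21s - 180 = 0.
Trying s = 4: the polynomial evaluates to 0, so (s - 4) is a factor.
Dividing out leaves s^2 + 6s + 45 = 0.
The quadratic formula then gives s = -3 ± 6j.

s = -3 + 6j, -3 - 6j, 4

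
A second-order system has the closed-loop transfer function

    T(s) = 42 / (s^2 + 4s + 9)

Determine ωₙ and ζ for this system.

ωₙ = 3 rad/s, ζ ≈ 0.6667

Compare the denominator to the standard form s^2 + 2ζωₙs + ωₙ².
ωₙ² = 9, so ωₙ = 3 rad/s.
2ζωₙ = 4, so ζ = 4/(2·3) ≈ 0.6667.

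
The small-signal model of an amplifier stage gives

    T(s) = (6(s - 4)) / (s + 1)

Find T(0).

T(0) = -24

Set s = 0: T(0) = (-24) / (1) = -24.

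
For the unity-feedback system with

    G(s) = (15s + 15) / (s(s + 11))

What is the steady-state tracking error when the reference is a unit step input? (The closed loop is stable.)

G(s) has one pole at the origin.
This is a Type 1 system; for a step input the steady-state error is zero.

e_ss = 0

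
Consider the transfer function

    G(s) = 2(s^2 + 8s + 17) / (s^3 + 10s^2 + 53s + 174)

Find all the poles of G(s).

The poles are the roots of the denominator s^3 + 10s^2 + 53s + 174 = 0.
Trying s = -6: the polynomial evaluates to 0, so (s + 6) is a factor.
Dividing out leaves s^2 + 4s + 29 = 0.
The quadratic formula then gives s = -2 ± 5j.

s = -2 + 5j, -2 - 5j, -6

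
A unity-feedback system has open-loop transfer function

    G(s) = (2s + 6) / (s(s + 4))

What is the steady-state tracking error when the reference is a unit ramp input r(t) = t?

G(s) has one pole at the origin.
This is a Type 1 system. Kv = lim_{s→0} s·G(s) = 6/4 = 3/2.
e_ss = 1/Kv = 1/(3/2) = 2/3 ≈ 0.6667.

e_ss = 0.6667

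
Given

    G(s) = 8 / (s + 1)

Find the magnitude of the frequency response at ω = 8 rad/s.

Substitute s = j8: numerator = 8, denominator = 1 + j8.
|G(j8)| = |8| / |1 + j8| = 8 / 8.0623 ≈ 0.9923.

|G(j8)| ≈ 0.9923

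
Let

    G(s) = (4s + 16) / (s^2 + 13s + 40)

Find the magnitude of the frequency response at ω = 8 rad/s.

|G(j8)| ≈ 0.3352

Substitute s = j8: numerator = 16 + j32, denominator = -24 + j104.
|G(j8)| = |16 + j32| / |-24 + j104| = 35.777 / 106.73 ≈ 0.3352.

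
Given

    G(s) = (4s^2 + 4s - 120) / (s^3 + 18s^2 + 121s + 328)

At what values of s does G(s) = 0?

s = -6, 5

Set the numerator to zero: 4s^2 + 4s - 120 = 0, i.e. 4·(s^2 + s - 30) = 0.
Factoring: (s + 6)(s - 5) = 0.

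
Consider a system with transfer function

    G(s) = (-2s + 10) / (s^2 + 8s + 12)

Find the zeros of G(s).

s = 5

Set the numerator to zero: -2s + 10 = 0, i.e. -2·(s - 5) = 0.
So s = 5.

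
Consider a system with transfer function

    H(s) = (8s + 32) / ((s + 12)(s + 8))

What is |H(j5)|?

Substitute s = j5: numerator = 32 + j40, denominator = 71 + j100.
|H(j5)| = |32 + j40| / |71 + j100| = 51.225 / 122.64 ≈ 0.4177.

|H(j5)| ≈ 0.4177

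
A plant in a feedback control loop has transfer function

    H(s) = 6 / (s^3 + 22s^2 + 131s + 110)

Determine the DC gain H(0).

Set s = 0: H(0) = (6) / (110) = 3/55.

H(0) = 3/55 ≈ 0.05455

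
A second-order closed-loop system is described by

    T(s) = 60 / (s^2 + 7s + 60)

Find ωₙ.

Compare the denominator to the standard form s^2 + 2ζωₙs + ωₙ².
ωₙ² = 60, so ωₙ = √60 ≈ 7.746 rad/s.

ωₙ ≈ 7.746 rad/s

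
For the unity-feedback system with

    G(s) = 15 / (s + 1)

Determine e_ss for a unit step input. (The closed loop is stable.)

e_ss = 0.06250

G(s) has no poles at the origin.
This is a Type 0 system. Kp = lim_{s→0} G(s) = 15/1.
e_ss = 1/(1 + Kp) = 1/(1 + 15) = 1/16 ≈ 0.06250.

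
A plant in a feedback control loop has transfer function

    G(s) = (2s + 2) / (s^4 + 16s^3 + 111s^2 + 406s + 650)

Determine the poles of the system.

s = -5 ± j, -3 ± 4j

The poles are the roots of the denominator s^4 + 16s^3 + 111s^2 + 406s + 650 = 0.
No real roots exist; factor into two real quadratics: (s^2 + 10s + 26)(s^2 + 6s + 25) = 0.
Each quadratic gives a conjugate pair via the quadratic formula.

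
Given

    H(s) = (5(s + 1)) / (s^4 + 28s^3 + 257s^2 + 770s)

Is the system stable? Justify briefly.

The denominator s^4 + 28s^3 + 257s^2 + 770s factors as s(s + 10)(s + 11)(s + 7), giving poles at s = 0, -10, -11, -7.
Since the simple pole(s) at s = 0 lie on the jω-axis with none in the right half-plane, the system is marginally stable.

marginally stable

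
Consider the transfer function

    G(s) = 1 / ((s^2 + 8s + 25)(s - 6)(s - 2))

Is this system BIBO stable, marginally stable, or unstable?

unstable

The poles can be read from the denominator factors: s = -4 + 3j, -4 - 3j, 6, 2.
Since the pole(s) at s = 6, 2 lie in the right half-plane, the system is unstable.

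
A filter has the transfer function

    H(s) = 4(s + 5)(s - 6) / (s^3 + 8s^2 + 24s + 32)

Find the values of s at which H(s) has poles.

The poles are the roots of the denominator s^3 + 8s^2 + 24s + 32 = 0.
Trying s = -4: the polynomial evaluates to 0, so (s + 4) is a factor.
Dividing out leaves s^2 + 4s + 8 = 0.
The quadratic formula then gives s = -2 ± 2j.

s = -2 ± 2j, -4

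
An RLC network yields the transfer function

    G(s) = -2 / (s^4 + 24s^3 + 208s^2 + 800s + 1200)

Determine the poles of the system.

The poles are the roots of the denominator s^4 + 24s^3 + 208s^2 + 800s + 1200 = 0.
Trying s = -10: the polynomial evaluates to 0, so (s + 10) is a factor.
Dividing out leaves s^3 + 14s^2 + 68s + 120 = 0.
This factors further as (s^2 + 8s + 20)(s + 6) = 0.

s = -10, -4 + 2j, -4 - 2j, -6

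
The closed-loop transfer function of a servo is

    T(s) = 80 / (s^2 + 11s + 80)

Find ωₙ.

Compare the denominator to the standard form s^2 + 2ζωₙs + ωₙ².
ωₙ² = 80, so ωₙ = √80 ≈ 8.944 rad/s.

ωₙ ≈ 8.944 rad/s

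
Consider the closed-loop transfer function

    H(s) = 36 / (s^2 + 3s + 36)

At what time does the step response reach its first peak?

t_p ≈ 0.5408 s

Comparing s^2 + 3s + 36 to s^2 + 2ζωₙs + ωₙ²: ωₙ = 6 rad/s and ζ = 3/(2·6) = 0.25.
ζωₙ = 3/2 = 1.5, so ω_d = ωₙ√(1−ζ²) = √(ωₙ² − (ζωₙ)²) = √(36 − 1.5²) = √33.75 ≈ 5.809 rad/s.
t_p = π/ω_d = π/5.809 ≈ 0.5408 s.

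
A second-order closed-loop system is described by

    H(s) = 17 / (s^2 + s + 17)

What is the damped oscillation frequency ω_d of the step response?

ω_d ≈ 4.093 rad/s

Comparing s^2 + s + 17 to s^2 + 2ζωₙs + ωₙ²: ωₙ = √17 ≈ 4.123 rad/s and ζ = 1/(2·√17) ≈ 0.1213.
ζωₙ = 1/2 = 0.5, so ω_d = ωₙ√(1−ζ²) = √(ωₙ² − (ζωₙ)²) = √(17 − 0.5²) = √16.75 ≈ 4.093 rad/s.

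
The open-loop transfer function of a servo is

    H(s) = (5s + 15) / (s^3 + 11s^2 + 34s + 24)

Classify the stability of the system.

stable

The denominator s^3 + 11s^2 + 34s + 24 factors as (s + 4)(s + 1)(s + 6), giving poles at s = -4, -1, -6.
Since all poles lie strictly in the left half-plane, the system is stable.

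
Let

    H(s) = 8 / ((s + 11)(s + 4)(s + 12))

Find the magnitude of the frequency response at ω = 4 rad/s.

Substitute s = j4: numerator = 8, denominator = 96 + j832.
|H(j4)| = |8| / |96 + j832| = 8 / 837.52 ≈ 0.009552.

|H(j4)| ≈ 0.009552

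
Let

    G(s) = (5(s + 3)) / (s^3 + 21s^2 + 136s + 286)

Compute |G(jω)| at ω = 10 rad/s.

Substitute s = j10: numerator = 15 + j50, denominator = -1814 + j360.
|G(j10)| = |15 + j50| / |-1814 + j360| = 52.202 / 1849.4 ≈ 0.02823.

|G(j10)| ≈ 0.02823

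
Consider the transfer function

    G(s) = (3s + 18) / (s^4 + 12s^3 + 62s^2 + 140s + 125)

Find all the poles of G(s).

s = -2 ± j, -4 ± 3j

The poles are the roots of the denominator s^4 + 12s^3 + 62s^2 + 140s + 125 = 0.
No real roots exist; factor into two real quadratics: (s^2 + 4s + 5)(s^2 + 8s + 25) = 0.
Each quadratic gives a conjugate pair via the quadratic formula.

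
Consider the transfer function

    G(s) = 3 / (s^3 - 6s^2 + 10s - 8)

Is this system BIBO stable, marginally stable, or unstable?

unstable

The denominator s^3 - 6s^2 + 10s - 8 factors as (s - 4)(s^2 - 2s + 2), giving poles at s = 4, 1 ± j.
Since the pole(s) at s = 4, 1 + j, 1 - j lie in the right half-plane, the system is unstable.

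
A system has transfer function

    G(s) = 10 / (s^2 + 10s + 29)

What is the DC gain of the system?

Set s = 0: G(0) = (10) / (29) = 10/29.

G(0) = 10/29 ≈ 0.3448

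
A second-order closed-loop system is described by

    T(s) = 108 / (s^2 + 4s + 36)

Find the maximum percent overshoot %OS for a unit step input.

Comparing s^2 + 4s + 36 to s^2 + 2ζωₙs + ωₙ²: ωₙ = 6 rad/s and ζ = 4/(2·6) ≈ 0.3333.
%OS = 100·exp(−πζ/√(1−ζ²)) = 100·exp(−π·0.3333/√(1−0.3333²)) ≈ 32.9%.

%OS ≈ 32.9%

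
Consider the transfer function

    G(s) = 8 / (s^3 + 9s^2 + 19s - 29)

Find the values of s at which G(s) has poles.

The poles are the roots of the denominator s^3 + 9s^2 + 19s - 29 = 0.
Trying s = 1: the polynomial evaluates to 0, so (s - 1) is a factor.
Dividing out leaves s^2 + 10s + 29 = 0.
The quadratic formula then gives s = -5 ± 2j.

s = -5 ± 2j, 1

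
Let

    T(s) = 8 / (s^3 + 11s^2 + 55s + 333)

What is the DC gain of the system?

Set s = 0: T(0) = (8) / (333) = 8/333.

T(0) = 8/333 ≈ 0.02402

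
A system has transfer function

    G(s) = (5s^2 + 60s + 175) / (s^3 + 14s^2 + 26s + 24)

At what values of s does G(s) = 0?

s = -7, -5

Set the numerator to zero: 5s^2 + 60s + 175 = 0, i.e. 5·(s^2 + 12s + 35) = 0.
Factoring: (s + 7)(s + 5) = 0.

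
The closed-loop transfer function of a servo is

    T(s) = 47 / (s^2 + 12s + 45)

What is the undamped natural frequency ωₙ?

ωₙ ≈ 6.708 rad/s

Compare the denominator to the standard form s^2 + 2ζωₙs + ωₙ².
ωₙ² = 45, so ωₙ = √45 ≈ 6.708 rad/s.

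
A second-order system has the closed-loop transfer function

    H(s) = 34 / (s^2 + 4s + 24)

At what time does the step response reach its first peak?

Comparing s^2 + 4s + 24 to s^2 + 2ζωₙs + ωₙ²: ωₙ = √24 ≈ 4.899 rad/s and ζ = 4/(2·√24) ≈ 0.4082.
ζωₙ = 4/2 = 2, so ω_d = ωₙ√(1−ζ²) = √(ωₙ² − (ζωₙ)²) = √(24 − 2²) = √20 ≈ 4.472 rad/s.
t_p = π/ω_d = π/4.472 ≈ 0.7025 s.

t_p ≈ 0.7025 s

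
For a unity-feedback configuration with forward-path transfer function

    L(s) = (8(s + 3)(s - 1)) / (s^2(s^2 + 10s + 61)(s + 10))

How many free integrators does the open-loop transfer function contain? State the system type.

The denominator has 2 factors of s at the origin (free integrators), so this is a Type 2 system.

Type 2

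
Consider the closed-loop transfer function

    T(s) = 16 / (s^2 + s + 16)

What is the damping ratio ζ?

ζ = 0.125

Compare the denominator to the standard form s^2 + 2ζωₙs + ωₙ².
ωₙ² = 16, so ωₙ = 4 rad/s.
2ζωₙ = 1, so ζ = 1/(2·4) = 0.125.
With ζ = 0.125 the response is underdamped.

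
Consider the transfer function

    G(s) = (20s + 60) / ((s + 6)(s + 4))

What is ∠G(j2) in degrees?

At s = j2: numerator = 60 + j40, denominator = 20 + j20.
∠G = ∠num − ∠den = 33.690° − (45°) = -11.31°.

∠G(j2) ≈ -11.31°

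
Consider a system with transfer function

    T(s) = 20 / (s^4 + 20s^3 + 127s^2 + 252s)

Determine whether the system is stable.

The denominator s^4 + 20s^3 + 127s^2 + 252s factors as s(s + 9)(s + 7)(s + 4), giving poles at s = 0, -9, -7, -4.
Since the simple pole(s) at s = 0 lie on the jω-axis with none in the right half-plane, the system is marginally stable.

marginally stable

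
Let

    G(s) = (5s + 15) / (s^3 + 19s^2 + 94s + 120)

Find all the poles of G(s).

s = -12, -5, -2

The poles are the roots of the denominator s^3 + 19s^2 + 94s + 120 = 0.
Trying s = -12: the polynomial evaluates to 0, so (s + 12) is a factor.
Dividing out leaves s^2 + 7s + 10 = 0.
Factoring the quadratic: (s + 5)(s + 2) = 0.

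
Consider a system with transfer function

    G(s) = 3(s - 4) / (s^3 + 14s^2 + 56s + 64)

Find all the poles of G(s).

s = -8, -2, -4

The poles are the roots of the denominator s^3 + 14s^2 + 56s + 64 = 0.
Trying s = -8: the polynomial evaluates to 0, so (s + 8) is a factor.
Dividing out leaves s^2 + 6s + 8 = 0.
Factoring the quadratic: (s + 2)(s + 4) = 0.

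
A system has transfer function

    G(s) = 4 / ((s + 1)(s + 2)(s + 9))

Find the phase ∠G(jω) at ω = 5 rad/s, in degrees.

At s = j5: numerator = 4, denominator = -282 + j20.
∠G = ∠num − ∠den = 0° − (175.94°) = -175.9°.

∠G(j5) ≈ -175.9°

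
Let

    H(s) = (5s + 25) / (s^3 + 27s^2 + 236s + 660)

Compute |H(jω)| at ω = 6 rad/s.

|H(j6)| ≈ 0.03150

Substitute s = j6: numerator = 25 + j30, denominator = -312 + j1200.
|H(j6)| = |25 + j30| / |-312 + j1200| = 39.051 / 1239.9 ≈ 0.03150.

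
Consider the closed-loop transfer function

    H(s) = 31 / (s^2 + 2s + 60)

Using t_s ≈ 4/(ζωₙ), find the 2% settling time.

Comparing s^2 + 2s + 60 to s^2 + 2ζωₙs + ωₙ²: ωₙ = √60 ≈ 7.746 rad/s and ζ = 2/(2·√60) ≈ 0.1291.
ζωₙ = 2/2 = 1, so t_s ≈ 4/(ζωₙ) = 4/1 = 4 s.

t_s ≈ 4 s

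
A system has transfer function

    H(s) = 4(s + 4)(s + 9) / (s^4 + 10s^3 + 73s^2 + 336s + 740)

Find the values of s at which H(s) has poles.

The poles are the roots of the denominator s^4 + 10s^3 + 73s^2 + 336s + 740 = 0.
No real roots exist; factor into two real quadratics: (s^2 + 8s + 20)(s^2 + 2s + 37) = 0.
Each quadratic gives a conjugate pair via the quadratic formula.

s = -4 ± 2j, -1 ± 6j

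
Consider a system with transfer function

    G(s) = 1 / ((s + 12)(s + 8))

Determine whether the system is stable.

stable

The poles can be read from the denominator factors: s = -12, -8.
Since all poles lie strictly in the left half-plane, the system is stable.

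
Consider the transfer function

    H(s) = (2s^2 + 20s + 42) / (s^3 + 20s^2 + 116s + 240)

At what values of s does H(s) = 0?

Set the numerator to zero: 2s^2 + 20s + 42 = 0, i.e. 2·(s^2 + 10s + 21) = 0.
Factoring: (s + 3)(s + 7) = 0.

s = -3, -7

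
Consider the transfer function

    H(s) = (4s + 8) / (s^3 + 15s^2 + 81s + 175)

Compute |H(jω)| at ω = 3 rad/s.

|H(j3)| ≈ 0.06565

Substitute s = j3: numerator = 8 + j12, denominator = 40 + j216.
|H(j3)| = |8 + j12| / |40 + j216| = 14.422 / 219.67 ≈ 0.06565.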